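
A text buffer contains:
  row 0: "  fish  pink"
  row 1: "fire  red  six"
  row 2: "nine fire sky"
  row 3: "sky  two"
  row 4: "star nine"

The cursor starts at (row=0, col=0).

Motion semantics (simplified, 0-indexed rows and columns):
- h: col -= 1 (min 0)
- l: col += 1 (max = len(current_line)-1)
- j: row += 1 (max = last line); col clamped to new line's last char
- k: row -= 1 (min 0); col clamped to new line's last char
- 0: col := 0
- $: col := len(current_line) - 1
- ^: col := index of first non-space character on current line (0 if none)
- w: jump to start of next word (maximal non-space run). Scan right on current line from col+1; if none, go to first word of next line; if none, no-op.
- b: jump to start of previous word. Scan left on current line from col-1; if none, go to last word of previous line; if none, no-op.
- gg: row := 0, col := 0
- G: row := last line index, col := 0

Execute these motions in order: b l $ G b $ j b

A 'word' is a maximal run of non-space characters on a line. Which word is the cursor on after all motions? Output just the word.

Answer: nine

Derivation:
After 1 (b): row=0 col=0 char='_'
After 2 (l): row=0 col=1 char='_'
After 3 ($): row=0 col=11 char='k'
After 4 (G): row=4 col=0 char='s'
After 5 (b): row=3 col=5 char='t'
After 6 ($): row=3 col=7 char='o'
After 7 (j): row=4 col=7 char='n'
After 8 (b): row=4 col=5 char='n'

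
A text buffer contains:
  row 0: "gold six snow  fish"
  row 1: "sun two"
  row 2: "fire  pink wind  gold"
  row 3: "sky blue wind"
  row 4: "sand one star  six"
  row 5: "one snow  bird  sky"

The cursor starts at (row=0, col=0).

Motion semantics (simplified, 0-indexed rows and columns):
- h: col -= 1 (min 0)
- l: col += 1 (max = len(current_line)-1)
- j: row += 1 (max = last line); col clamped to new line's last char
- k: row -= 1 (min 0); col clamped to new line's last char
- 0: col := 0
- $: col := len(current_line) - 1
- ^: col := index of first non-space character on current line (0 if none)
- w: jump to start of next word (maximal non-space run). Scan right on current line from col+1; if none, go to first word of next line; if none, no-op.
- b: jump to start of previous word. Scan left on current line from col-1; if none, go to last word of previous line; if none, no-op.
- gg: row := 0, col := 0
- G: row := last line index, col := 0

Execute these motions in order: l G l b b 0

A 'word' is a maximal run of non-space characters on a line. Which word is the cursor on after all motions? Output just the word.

Answer: sand

Derivation:
After 1 (l): row=0 col=1 char='o'
After 2 (G): row=5 col=0 char='o'
After 3 (l): row=5 col=1 char='n'
After 4 (b): row=5 col=0 char='o'
After 5 (b): row=4 col=15 char='s'
After 6 (0): row=4 col=0 char='s'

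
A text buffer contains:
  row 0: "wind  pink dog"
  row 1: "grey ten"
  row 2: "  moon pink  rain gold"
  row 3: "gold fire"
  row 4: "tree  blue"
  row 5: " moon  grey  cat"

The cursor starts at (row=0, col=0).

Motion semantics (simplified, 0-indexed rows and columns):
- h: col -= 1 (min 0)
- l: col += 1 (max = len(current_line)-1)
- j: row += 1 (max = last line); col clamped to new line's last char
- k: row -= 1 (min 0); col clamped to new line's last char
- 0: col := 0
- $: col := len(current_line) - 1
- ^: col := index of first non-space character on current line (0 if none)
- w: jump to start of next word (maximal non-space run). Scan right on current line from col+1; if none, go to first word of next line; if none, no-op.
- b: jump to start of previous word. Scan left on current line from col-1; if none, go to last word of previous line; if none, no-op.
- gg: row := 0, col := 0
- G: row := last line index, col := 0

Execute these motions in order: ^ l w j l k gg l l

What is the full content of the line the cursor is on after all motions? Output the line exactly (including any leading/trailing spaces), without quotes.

Answer: wind  pink dog

Derivation:
After 1 (^): row=0 col=0 char='w'
After 2 (l): row=0 col=1 char='i'
After 3 (w): row=0 col=6 char='p'
After 4 (j): row=1 col=6 char='e'
After 5 (l): row=1 col=7 char='n'
After 6 (k): row=0 col=7 char='i'
After 7 (gg): row=0 col=0 char='w'
After 8 (l): row=0 col=1 char='i'
After 9 (l): row=0 col=2 char='n'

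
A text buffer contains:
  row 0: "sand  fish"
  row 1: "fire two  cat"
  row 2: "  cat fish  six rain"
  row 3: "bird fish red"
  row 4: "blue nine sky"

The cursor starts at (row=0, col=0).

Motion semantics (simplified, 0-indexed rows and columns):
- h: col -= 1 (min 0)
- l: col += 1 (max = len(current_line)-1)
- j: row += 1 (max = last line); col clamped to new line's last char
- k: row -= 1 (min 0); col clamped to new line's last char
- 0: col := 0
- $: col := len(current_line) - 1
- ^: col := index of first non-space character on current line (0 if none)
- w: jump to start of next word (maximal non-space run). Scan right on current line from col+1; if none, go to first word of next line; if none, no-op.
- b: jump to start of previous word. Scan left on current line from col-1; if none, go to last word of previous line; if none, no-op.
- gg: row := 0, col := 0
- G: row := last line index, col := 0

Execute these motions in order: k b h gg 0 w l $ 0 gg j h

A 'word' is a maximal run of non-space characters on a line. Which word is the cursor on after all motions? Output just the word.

Answer: fire

Derivation:
After 1 (k): row=0 col=0 char='s'
After 2 (b): row=0 col=0 char='s'
After 3 (h): row=0 col=0 char='s'
After 4 (gg): row=0 col=0 char='s'
After 5 (0): row=0 col=0 char='s'
After 6 (w): row=0 col=6 char='f'
After 7 (l): row=0 col=7 char='i'
After 8 ($): row=0 col=9 char='h'
After 9 (0): row=0 col=0 char='s'
After 10 (gg): row=0 col=0 char='s'
After 11 (j): row=1 col=0 char='f'
After 12 (h): row=1 col=0 char='f'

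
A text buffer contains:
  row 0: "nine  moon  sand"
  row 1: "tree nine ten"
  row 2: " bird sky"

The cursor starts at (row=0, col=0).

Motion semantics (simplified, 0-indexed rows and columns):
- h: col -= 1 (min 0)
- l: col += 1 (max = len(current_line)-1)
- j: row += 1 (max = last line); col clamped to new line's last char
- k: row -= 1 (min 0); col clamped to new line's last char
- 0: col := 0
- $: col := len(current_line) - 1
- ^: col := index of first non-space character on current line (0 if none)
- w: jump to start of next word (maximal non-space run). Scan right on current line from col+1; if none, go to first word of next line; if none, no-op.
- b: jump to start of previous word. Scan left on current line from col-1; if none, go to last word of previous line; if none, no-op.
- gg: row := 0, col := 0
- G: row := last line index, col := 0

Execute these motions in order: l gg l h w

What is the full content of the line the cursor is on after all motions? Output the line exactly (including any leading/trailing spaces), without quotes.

After 1 (l): row=0 col=1 char='i'
After 2 (gg): row=0 col=0 char='n'
After 3 (l): row=0 col=1 char='i'
After 4 (h): row=0 col=0 char='n'
After 5 (w): row=0 col=6 char='m'

Answer: nine  moon  sand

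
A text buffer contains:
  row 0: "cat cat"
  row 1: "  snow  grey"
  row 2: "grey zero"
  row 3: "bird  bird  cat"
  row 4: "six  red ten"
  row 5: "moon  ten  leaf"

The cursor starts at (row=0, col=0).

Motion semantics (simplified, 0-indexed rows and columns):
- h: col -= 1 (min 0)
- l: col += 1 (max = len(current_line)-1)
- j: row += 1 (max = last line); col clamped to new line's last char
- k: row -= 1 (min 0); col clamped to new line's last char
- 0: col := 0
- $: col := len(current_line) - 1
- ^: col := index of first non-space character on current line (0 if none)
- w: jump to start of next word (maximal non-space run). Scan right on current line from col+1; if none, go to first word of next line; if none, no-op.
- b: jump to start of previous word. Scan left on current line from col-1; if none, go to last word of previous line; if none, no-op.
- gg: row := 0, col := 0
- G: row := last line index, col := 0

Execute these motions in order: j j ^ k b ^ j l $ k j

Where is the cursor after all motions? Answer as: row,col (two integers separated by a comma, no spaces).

After 1 (j): row=1 col=0 char='_'
After 2 (j): row=2 col=0 char='g'
After 3 (^): row=2 col=0 char='g'
After 4 (k): row=1 col=0 char='_'
After 5 (b): row=0 col=4 char='c'
After 6 (^): row=0 col=0 char='c'
After 7 (j): row=1 col=0 char='_'
After 8 (l): row=1 col=1 char='_'
After 9 ($): row=1 col=11 char='y'
After 10 (k): row=0 col=6 char='t'
After 11 (j): row=1 col=6 char='_'

Answer: 1,6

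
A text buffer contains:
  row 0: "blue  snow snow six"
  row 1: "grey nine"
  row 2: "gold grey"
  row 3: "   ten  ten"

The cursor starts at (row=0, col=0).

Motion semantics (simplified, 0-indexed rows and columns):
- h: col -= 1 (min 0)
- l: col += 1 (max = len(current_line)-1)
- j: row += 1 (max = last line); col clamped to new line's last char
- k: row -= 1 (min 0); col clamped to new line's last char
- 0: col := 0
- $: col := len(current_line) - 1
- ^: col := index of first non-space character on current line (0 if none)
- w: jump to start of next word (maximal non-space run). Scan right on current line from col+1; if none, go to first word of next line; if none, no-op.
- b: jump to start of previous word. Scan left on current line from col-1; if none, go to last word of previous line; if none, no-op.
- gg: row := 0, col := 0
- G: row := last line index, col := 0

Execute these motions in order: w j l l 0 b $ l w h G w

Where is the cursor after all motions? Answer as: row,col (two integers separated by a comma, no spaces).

Answer: 3,3

Derivation:
After 1 (w): row=0 col=6 char='s'
After 2 (j): row=1 col=6 char='i'
After 3 (l): row=1 col=7 char='n'
After 4 (l): row=1 col=8 char='e'
After 5 (0): row=1 col=0 char='g'
After 6 (b): row=0 col=16 char='s'
After 7 ($): row=0 col=18 char='x'
After 8 (l): row=0 col=18 char='x'
After 9 (w): row=1 col=0 char='g'
After 10 (h): row=1 col=0 char='g'
After 11 (G): row=3 col=0 char='_'
After 12 (w): row=3 col=3 char='t'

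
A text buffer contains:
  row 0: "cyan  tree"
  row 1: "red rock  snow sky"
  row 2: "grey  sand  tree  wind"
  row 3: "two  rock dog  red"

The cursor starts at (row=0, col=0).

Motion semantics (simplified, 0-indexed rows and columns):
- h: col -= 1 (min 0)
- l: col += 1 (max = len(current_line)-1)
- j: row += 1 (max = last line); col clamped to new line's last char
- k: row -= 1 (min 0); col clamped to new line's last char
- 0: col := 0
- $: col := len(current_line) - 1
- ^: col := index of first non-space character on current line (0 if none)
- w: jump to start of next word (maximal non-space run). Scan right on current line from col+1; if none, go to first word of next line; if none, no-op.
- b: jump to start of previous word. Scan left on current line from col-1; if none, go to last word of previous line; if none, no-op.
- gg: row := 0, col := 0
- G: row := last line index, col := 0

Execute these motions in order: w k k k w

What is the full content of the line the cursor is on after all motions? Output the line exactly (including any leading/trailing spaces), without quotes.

After 1 (w): row=0 col=6 char='t'
After 2 (k): row=0 col=6 char='t'
After 3 (k): row=0 col=6 char='t'
After 4 (k): row=0 col=6 char='t'
After 5 (w): row=1 col=0 char='r'

Answer: red rock  snow sky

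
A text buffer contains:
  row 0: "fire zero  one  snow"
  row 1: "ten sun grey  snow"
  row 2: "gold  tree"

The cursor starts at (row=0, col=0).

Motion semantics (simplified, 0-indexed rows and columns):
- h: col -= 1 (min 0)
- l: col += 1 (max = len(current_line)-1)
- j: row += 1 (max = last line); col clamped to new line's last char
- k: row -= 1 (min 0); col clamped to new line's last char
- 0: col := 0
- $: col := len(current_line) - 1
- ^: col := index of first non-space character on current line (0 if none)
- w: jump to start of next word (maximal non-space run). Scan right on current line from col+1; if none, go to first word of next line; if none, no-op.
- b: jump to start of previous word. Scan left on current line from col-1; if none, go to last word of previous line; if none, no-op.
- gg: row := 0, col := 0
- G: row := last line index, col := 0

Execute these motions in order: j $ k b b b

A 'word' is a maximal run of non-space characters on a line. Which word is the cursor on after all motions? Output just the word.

After 1 (j): row=1 col=0 char='t'
After 2 ($): row=1 col=17 char='w'
After 3 (k): row=0 col=17 char='n'
After 4 (b): row=0 col=16 char='s'
After 5 (b): row=0 col=11 char='o'
After 6 (b): row=0 col=5 char='z'

Answer: zero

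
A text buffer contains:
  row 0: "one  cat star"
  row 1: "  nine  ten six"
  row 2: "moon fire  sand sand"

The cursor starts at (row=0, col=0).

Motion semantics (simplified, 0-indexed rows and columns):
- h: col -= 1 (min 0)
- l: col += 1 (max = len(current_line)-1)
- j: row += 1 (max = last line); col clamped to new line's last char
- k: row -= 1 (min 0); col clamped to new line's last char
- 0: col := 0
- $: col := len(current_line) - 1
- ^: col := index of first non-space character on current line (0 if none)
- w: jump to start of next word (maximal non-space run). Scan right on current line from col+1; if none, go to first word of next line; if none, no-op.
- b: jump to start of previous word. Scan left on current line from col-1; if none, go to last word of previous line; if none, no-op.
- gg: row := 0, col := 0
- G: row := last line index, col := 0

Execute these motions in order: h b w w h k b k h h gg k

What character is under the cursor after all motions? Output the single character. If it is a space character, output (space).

After 1 (h): row=0 col=0 char='o'
After 2 (b): row=0 col=0 char='o'
After 3 (w): row=0 col=5 char='c'
After 4 (w): row=0 col=9 char='s'
After 5 (h): row=0 col=8 char='_'
After 6 (k): row=0 col=8 char='_'
After 7 (b): row=0 col=5 char='c'
After 8 (k): row=0 col=5 char='c'
After 9 (h): row=0 col=4 char='_'
After 10 (h): row=0 col=3 char='_'
After 11 (gg): row=0 col=0 char='o'
After 12 (k): row=0 col=0 char='o'

Answer: o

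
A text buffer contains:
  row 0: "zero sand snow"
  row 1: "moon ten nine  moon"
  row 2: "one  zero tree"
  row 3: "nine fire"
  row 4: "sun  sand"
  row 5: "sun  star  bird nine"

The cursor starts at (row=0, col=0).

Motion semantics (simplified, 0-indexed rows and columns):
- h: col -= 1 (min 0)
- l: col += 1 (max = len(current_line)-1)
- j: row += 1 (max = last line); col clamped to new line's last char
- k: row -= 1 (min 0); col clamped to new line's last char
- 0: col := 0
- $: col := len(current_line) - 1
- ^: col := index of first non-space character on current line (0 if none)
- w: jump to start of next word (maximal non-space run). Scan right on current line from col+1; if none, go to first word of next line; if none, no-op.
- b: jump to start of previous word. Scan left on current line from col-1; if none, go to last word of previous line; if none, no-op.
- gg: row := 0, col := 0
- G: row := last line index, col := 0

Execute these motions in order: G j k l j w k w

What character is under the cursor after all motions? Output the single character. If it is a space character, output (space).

Answer: s

Derivation:
After 1 (G): row=5 col=0 char='s'
After 2 (j): row=5 col=0 char='s'
After 3 (k): row=4 col=0 char='s'
After 4 (l): row=4 col=1 char='u'
After 5 (j): row=5 col=1 char='u'
After 6 (w): row=5 col=5 char='s'
After 7 (k): row=4 col=5 char='s'
After 8 (w): row=5 col=0 char='s'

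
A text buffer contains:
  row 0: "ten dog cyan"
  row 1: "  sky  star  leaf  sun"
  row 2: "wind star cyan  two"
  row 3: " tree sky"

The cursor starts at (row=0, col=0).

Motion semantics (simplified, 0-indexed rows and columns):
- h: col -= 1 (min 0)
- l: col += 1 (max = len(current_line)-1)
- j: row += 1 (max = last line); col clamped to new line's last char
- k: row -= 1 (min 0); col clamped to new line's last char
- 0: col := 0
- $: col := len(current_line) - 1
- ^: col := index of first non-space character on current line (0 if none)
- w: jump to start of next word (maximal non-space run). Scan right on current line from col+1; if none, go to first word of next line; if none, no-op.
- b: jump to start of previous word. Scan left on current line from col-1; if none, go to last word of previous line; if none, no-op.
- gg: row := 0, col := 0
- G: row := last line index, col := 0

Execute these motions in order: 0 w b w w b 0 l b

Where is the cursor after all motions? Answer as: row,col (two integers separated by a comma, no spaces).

After 1 (0): row=0 col=0 char='t'
After 2 (w): row=0 col=4 char='d'
After 3 (b): row=0 col=0 char='t'
After 4 (w): row=0 col=4 char='d'
After 5 (w): row=0 col=8 char='c'
After 6 (b): row=0 col=4 char='d'
After 7 (0): row=0 col=0 char='t'
After 8 (l): row=0 col=1 char='e'
After 9 (b): row=0 col=0 char='t'

Answer: 0,0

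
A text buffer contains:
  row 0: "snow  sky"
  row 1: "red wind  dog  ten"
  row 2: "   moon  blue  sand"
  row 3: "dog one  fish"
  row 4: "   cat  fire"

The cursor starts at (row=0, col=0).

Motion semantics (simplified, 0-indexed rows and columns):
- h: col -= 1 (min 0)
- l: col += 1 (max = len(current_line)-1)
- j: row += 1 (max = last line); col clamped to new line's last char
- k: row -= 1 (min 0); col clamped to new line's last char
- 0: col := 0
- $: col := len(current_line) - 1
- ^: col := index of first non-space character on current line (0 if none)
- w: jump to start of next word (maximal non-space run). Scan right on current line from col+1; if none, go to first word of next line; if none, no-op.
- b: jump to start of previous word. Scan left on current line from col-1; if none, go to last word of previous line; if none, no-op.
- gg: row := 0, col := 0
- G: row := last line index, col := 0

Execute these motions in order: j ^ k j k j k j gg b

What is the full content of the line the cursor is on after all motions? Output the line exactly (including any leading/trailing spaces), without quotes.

Answer: snow  sky

Derivation:
After 1 (j): row=1 col=0 char='r'
After 2 (^): row=1 col=0 char='r'
After 3 (k): row=0 col=0 char='s'
After 4 (j): row=1 col=0 char='r'
After 5 (k): row=0 col=0 char='s'
After 6 (j): row=1 col=0 char='r'
After 7 (k): row=0 col=0 char='s'
After 8 (j): row=1 col=0 char='r'
After 9 (gg): row=0 col=0 char='s'
After 10 (b): row=0 col=0 char='s'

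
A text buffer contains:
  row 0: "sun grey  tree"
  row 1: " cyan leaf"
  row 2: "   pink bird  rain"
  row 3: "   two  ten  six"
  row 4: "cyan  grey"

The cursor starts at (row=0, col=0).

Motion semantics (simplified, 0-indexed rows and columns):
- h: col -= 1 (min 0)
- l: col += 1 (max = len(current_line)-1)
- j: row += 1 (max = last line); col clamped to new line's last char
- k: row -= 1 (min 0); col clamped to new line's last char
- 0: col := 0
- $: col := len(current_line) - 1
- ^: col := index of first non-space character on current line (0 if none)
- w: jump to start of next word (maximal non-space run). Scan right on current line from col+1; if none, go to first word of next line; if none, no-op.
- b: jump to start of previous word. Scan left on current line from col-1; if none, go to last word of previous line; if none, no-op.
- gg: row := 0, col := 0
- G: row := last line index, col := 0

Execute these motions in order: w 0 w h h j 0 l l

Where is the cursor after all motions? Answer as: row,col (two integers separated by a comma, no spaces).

After 1 (w): row=0 col=4 char='g'
After 2 (0): row=0 col=0 char='s'
After 3 (w): row=0 col=4 char='g'
After 4 (h): row=0 col=3 char='_'
After 5 (h): row=0 col=2 char='n'
After 6 (j): row=1 col=2 char='y'
After 7 (0): row=1 col=0 char='_'
After 8 (l): row=1 col=1 char='c'
After 9 (l): row=1 col=2 char='y'

Answer: 1,2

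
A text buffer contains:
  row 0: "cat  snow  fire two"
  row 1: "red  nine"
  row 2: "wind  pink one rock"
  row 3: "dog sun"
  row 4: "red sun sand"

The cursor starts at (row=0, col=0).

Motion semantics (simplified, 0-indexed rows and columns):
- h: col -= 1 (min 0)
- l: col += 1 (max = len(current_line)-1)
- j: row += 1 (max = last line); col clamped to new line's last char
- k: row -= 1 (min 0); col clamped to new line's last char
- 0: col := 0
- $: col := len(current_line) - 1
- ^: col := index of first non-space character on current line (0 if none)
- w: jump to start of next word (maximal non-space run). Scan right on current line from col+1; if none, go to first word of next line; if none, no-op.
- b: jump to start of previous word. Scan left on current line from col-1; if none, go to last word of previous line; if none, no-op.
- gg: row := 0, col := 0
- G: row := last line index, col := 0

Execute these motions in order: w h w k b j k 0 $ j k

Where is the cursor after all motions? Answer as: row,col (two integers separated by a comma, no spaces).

After 1 (w): row=0 col=5 char='s'
After 2 (h): row=0 col=4 char='_'
After 3 (w): row=0 col=5 char='s'
After 4 (k): row=0 col=5 char='s'
After 5 (b): row=0 col=0 char='c'
After 6 (j): row=1 col=0 char='r'
After 7 (k): row=0 col=0 char='c'
After 8 (0): row=0 col=0 char='c'
After 9 ($): row=0 col=18 char='o'
After 10 (j): row=1 col=8 char='e'
After 11 (k): row=0 col=8 char='w'

Answer: 0,8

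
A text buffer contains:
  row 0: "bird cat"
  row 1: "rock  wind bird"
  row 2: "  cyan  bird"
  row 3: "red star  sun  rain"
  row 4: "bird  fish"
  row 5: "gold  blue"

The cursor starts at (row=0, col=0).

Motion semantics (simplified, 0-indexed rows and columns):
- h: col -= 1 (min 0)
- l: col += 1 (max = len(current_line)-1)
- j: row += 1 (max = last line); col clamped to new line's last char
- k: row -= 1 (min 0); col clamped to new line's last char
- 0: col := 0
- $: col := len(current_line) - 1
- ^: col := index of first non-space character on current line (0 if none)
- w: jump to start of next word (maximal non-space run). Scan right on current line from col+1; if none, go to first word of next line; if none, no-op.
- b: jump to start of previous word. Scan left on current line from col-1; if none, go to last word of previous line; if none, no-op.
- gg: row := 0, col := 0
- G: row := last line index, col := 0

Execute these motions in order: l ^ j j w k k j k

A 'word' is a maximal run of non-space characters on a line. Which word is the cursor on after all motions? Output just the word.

After 1 (l): row=0 col=1 char='i'
After 2 (^): row=0 col=0 char='b'
After 3 (j): row=1 col=0 char='r'
After 4 (j): row=2 col=0 char='_'
After 5 (w): row=2 col=2 char='c'
After 6 (k): row=1 col=2 char='c'
After 7 (k): row=0 col=2 char='r'
After 8 (j): row=1 col=2 char='c'
After 9 (k): row=0 col=2 char='r'

Answer: bird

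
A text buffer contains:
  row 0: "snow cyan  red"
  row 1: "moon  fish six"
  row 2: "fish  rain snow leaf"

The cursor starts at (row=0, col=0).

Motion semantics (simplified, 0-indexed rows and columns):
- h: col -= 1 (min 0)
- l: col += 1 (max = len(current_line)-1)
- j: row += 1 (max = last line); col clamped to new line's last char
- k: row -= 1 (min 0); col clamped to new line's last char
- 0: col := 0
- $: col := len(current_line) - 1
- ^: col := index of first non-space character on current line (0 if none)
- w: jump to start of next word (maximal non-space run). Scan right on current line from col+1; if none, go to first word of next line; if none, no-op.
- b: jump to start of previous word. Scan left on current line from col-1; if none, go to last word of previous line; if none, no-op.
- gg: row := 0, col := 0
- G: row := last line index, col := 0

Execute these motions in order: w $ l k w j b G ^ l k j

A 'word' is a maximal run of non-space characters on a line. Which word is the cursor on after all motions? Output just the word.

After 1 (w): row=0 col=5 char='c'
After 2 ($): row=0 col=13 char='d'
After 3 (l): row=0 col=13 char='d'
After 4 (k): row=0 col=13 char='d'
After 5 (w): row=1 col=0 char='m'
After 6 (j): row=2 col=0 char='f'
After 7 (b): row=1 col=11 char='s'
After 8 (G): row=2 col=0 char='f'
After 9 (^): row=2 col=0 char='f'
After 10 (l): row=2 col=1 char='i'
After 11 (k): row=1 col=1 char='o'
After 12 (j): row=2 col=1 char='i'

Answer: fish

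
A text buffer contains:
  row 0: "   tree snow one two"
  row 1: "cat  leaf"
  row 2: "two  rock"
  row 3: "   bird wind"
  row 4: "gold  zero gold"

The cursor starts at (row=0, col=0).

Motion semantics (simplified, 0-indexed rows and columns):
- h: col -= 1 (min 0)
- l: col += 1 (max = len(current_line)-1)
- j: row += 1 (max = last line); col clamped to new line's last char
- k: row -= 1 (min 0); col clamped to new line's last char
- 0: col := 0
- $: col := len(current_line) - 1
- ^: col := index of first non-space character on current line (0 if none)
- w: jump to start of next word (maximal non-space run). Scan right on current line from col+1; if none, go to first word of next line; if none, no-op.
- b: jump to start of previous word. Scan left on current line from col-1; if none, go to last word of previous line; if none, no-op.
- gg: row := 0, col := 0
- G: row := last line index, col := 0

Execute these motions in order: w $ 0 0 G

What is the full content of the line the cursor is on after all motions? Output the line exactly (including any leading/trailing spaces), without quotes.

After 1 (w): row=0 col=3 char='t'
After 2 ($): row=0 col=19 char='o'
After 3 (0): row=0 col=0 char='_'
After 4 (0): row=0 col=0 char='_'
After 5 (G): row=4 col=0 char='g'

Answer: gold  zero gold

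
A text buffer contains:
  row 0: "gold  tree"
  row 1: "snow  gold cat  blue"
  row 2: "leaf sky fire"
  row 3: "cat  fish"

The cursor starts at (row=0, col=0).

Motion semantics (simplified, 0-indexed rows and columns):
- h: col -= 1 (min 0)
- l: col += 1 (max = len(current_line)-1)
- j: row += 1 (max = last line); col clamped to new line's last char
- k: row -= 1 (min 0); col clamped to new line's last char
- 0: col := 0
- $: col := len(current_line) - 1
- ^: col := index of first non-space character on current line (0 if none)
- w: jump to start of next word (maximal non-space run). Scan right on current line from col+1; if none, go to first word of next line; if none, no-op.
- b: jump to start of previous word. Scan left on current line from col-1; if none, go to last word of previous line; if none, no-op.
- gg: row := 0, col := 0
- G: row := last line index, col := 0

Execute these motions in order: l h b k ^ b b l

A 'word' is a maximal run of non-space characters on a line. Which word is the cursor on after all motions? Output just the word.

After 1 (l): row=0 col=1 char='o'
After 2 (h): row=0 col=0 char='g'
After 3 (b): row=0 col=0 char='g'
After 4 (k): row=0 col=0 char='g'
After 5 (^): row=0 col=0 char='g'
After 6 (b): row=0 col=0 char='g'
After 7 (b): row=0 col=0 char='g'
After 8 (l): row=0 col=1 char='o'

Answer: gold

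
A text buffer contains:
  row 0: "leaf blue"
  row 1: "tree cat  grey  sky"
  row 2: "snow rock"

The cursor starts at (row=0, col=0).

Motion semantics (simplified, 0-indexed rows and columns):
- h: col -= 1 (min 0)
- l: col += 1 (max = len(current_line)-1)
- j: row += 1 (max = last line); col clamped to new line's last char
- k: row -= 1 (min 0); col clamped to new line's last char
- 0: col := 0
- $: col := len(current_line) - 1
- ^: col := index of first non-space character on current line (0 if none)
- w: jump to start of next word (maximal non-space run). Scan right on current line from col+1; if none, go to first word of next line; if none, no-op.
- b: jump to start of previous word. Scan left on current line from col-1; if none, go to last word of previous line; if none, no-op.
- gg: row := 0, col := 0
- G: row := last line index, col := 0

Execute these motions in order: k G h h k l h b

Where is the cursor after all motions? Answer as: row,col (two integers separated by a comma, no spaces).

Answer: 0,5

Derivation:
After 1 (k): row=0 col=0 char='l'
After 2 (G): row=2 col=0 char='s'
After 3 (h): row=2 col=0 char='s'
After 4 (h): row=2 col=0 char='s'
After 5 (k): row=1 col=0 char='t'
After 6 (l): row=1 col=1 char='r'
After 7 (h): row=1 col=0 char='t'
After 8 (b): row=0 col=5 char='b'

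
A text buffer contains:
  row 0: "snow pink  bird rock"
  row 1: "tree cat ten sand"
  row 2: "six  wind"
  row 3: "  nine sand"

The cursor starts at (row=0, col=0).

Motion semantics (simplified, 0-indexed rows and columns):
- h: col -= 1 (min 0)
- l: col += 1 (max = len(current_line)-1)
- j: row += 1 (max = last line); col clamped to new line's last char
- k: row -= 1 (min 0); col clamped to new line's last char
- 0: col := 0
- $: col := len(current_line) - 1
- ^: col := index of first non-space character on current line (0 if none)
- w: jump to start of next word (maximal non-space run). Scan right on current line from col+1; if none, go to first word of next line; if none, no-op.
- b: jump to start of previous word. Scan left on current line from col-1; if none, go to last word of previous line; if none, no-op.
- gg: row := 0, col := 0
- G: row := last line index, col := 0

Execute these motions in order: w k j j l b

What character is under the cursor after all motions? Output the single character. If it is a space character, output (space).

Answer: w

Derivation:
After 1 (w): row=0 col=5 char='p'
After 2 (k): row=0 col=5 char='p'
After 3 (j): row=1 col=5 char='c'
After 4 (j): row=2 col=5 char='w'
After 5 (l): row=2 col=6 char='i'
After 6 (b): row=2 col=5 char='w'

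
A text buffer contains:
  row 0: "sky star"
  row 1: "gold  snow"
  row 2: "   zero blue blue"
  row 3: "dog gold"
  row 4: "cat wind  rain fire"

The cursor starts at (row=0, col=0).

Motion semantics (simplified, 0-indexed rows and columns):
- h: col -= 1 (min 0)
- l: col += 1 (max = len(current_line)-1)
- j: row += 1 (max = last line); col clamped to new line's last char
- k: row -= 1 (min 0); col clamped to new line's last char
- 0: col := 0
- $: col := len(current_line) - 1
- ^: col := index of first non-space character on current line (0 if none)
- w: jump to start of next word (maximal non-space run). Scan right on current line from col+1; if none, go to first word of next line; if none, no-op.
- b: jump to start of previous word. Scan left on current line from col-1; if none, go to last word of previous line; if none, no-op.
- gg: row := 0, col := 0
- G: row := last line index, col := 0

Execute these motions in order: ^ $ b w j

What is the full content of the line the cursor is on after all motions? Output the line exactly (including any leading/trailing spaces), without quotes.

Answer:    zero blue blue

Derivation:
After 1 (^): row=0 col=0 char='s'
After 2 ($): row=0 col=7 char='r'
After 3 (b): row=0 col=4 char='s'
After 4 (w): row=1 col=0 char='g'
After 5 (j): row=2 col=0 char='_'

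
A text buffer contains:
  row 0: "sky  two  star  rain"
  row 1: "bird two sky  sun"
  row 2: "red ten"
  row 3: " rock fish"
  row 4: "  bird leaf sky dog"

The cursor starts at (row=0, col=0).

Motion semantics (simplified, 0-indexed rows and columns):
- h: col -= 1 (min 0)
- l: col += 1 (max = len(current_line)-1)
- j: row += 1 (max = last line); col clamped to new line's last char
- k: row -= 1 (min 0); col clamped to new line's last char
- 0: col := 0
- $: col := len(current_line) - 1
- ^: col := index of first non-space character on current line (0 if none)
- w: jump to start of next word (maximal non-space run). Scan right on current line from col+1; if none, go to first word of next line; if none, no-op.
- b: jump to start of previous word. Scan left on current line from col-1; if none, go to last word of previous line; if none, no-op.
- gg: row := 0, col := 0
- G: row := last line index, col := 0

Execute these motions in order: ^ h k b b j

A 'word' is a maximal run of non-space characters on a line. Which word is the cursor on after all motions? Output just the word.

After 1 (^): row=0 col=0 char='s'
After 2 (h): row=0 col=0 char='s'
After 3 (k): row=0 col=0 char='s'
After 4 (b): row=0 col=0 char='s'
After 5 (b): row=0 col=0 char='s'
After 6 (j): row=1 col=0 char='b'

Answer: bird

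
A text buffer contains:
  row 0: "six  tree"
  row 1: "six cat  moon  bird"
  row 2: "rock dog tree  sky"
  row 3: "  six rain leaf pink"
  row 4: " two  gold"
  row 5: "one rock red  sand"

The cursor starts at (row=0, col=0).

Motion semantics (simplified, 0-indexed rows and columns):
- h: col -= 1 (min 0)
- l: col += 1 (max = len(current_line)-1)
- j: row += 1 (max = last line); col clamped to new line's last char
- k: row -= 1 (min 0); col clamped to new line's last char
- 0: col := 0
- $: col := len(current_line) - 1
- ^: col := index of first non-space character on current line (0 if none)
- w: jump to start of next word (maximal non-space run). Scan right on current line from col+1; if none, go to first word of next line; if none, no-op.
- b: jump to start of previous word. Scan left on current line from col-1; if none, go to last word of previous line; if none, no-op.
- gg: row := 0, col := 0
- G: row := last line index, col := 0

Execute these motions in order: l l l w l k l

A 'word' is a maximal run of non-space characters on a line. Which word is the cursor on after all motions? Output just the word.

After 1 (l): row=0 col=1 char='i'
After 2 (l): row=0 col=2 char='x'
After 3 (l): row=0 col=3 char='_'
After 4 (w): row=0 col=5 char='t'
After 5 (l): row=0 col=6 char='r'
After 6 (k): row=0 col=6 char='r'
After 7 (l): row=0 col=7 char='e'

Answer: tree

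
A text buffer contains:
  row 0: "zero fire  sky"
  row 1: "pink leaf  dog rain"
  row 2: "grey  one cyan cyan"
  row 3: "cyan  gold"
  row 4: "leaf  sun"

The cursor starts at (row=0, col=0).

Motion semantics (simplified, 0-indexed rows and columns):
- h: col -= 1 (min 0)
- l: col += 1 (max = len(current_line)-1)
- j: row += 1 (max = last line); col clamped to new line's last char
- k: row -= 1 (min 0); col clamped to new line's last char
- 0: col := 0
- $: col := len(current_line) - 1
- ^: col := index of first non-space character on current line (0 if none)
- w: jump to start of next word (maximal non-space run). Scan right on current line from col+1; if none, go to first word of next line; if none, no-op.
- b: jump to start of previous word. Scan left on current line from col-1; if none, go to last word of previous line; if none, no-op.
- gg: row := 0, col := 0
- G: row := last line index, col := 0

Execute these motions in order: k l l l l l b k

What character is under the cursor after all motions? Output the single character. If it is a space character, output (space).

Answer: z

Derivation:
After 1 (k): row=0 col=0 char='z'
After 2 (l): row=0 col=1 char='e'
After 3 (l): row=0 col=2 char='r'
After 4 (l): row=0 col=3 char='o'
After 5 (l): row=0 col=4 char='_'
After 6 (l): row=0 col=5 char='f'
After 7 (b): row=0 col=0 char='z'
After 8 (k): row=0 col=0 char='z'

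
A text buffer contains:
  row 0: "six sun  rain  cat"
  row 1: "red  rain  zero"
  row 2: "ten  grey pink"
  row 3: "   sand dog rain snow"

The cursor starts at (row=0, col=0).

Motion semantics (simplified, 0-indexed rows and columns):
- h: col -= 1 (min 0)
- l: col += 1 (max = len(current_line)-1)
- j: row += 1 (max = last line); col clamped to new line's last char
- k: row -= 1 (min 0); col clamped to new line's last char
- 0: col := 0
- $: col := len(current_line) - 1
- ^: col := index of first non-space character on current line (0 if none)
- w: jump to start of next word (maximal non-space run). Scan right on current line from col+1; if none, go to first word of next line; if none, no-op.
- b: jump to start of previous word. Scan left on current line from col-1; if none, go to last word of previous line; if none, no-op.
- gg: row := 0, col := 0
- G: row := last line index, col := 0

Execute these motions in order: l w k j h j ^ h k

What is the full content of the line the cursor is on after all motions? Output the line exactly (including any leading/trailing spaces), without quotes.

Answer: red  rain  zero

Derivation:
After 1 (l): row=0 col=1 char='i'
After 2 (w): row=0 col=4 char='s'
After 3 (k): row=0 col=4 char='s'
After 4 (j): row=1 col=4 char='_'
After 5 (h): row=1 col=3 char='_'
After 6 (j): row=2 col=3 char='_'
After 7 (^): row=2 col=0 char='t'
After 8 (h): row=2 col=0 char='t'
After 9 (k): row=1 col=0 char='r'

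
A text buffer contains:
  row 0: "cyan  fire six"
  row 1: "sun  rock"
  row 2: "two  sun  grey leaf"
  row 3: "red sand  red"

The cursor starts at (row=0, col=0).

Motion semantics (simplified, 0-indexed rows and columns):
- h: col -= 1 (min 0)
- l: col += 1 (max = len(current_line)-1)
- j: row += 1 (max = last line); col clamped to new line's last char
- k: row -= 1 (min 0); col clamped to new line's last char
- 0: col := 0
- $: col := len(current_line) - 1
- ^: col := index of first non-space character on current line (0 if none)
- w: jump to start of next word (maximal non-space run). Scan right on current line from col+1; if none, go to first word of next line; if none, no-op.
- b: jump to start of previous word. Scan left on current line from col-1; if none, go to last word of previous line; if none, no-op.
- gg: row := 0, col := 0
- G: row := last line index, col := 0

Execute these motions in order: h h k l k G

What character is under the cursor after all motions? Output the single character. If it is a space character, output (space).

Answer: r

Derivation:
After 1 (h): row=0 col=0 char='c'
After 2 (h): row=0 col=0 char='c'
After 3 (k): row=0 col=0 char='c'
After 4 (l): row=0 col=1 char='y'
After 5 (k): row=0 col=1 char='y'
After 6 (G): row=3 col=0 char='r'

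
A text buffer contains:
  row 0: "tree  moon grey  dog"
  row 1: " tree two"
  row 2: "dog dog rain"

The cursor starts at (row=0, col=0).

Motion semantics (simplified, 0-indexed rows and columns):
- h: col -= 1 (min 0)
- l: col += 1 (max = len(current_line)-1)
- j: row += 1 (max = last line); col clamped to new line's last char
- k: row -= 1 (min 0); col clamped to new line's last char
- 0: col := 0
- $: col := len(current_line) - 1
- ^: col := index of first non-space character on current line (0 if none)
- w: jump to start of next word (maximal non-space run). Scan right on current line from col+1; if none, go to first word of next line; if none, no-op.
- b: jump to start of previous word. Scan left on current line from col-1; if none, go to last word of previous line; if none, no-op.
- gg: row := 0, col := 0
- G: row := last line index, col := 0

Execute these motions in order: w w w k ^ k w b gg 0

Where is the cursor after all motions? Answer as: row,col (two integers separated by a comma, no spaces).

Answer: 0,0

Derivation:
After 1 (w): row=0 col=6 char='m'
After 2 (w): row=0 col=11 char='g'
After 3 (w): row=0 col=17 char='d'
After 4 (k): row=0 col=17 char='d'
After 5 (^): row=0 col=0 char='t'
After 6 (k): row=0 col=0 char='t'
After 7 (w): row=0 col=6 char='m'
After 8 (b): row=0 col=0 char='t'
After 9 (gg): row=0 col=0 char='t'
After 10 (0): row=0 col=0 char='t'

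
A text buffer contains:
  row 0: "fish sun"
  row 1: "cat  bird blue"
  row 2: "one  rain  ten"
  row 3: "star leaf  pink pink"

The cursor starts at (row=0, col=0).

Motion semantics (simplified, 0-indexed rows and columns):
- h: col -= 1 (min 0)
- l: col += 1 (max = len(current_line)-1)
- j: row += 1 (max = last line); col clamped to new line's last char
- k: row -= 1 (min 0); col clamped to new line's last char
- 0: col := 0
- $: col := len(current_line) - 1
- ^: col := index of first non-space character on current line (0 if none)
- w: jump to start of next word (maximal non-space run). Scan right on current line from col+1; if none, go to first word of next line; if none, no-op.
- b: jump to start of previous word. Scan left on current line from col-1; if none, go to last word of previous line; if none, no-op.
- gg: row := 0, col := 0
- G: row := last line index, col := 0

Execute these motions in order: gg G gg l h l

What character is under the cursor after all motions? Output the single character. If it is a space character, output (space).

After 1 (gg): row=0 col=0 char='f'
After 2 (G): row=3 col=0 char='s'
After 3 (gg): row=0 col=0 char='f'
After 4 (l): row=0 col=1 char='i'
After 5 (h): row=0 col=0 char='f'
After 6 (l): row=0 col=1 char='i'

Answer: i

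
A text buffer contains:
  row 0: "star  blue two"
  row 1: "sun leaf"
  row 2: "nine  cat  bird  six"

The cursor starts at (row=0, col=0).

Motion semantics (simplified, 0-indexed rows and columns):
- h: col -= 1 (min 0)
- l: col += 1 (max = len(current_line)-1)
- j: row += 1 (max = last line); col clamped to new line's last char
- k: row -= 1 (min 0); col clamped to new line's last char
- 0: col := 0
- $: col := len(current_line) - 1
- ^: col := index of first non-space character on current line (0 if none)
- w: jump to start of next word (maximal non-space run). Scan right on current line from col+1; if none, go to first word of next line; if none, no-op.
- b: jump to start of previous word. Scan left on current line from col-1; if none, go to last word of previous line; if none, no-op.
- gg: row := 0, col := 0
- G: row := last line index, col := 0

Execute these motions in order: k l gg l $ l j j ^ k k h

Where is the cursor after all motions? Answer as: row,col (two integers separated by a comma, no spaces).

Answer: 0,0

Derivation:
After 1 (k): row=0 col=0 char='s'
After 2 (l): row=0 col=1 char='t'
After 3 (gg): row=0 col=0 char='s'
After 4 (l): row=0 col=1 char='t'
After 5 ($): row=0 col=13 char='o'
After 6 (l): row=0 col=13 char='o'
After 7 (j): row=1 col=7 char='f'
After 8 (j): row=2 col=7 char='a'
After 9 (^): row=2 col=0 char='n'
After 10 (k): row=1 col=0 char='s'
After 11 (k): row=0 col=0 char='s'
After 12 (h): row=0 col=0 char='s'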